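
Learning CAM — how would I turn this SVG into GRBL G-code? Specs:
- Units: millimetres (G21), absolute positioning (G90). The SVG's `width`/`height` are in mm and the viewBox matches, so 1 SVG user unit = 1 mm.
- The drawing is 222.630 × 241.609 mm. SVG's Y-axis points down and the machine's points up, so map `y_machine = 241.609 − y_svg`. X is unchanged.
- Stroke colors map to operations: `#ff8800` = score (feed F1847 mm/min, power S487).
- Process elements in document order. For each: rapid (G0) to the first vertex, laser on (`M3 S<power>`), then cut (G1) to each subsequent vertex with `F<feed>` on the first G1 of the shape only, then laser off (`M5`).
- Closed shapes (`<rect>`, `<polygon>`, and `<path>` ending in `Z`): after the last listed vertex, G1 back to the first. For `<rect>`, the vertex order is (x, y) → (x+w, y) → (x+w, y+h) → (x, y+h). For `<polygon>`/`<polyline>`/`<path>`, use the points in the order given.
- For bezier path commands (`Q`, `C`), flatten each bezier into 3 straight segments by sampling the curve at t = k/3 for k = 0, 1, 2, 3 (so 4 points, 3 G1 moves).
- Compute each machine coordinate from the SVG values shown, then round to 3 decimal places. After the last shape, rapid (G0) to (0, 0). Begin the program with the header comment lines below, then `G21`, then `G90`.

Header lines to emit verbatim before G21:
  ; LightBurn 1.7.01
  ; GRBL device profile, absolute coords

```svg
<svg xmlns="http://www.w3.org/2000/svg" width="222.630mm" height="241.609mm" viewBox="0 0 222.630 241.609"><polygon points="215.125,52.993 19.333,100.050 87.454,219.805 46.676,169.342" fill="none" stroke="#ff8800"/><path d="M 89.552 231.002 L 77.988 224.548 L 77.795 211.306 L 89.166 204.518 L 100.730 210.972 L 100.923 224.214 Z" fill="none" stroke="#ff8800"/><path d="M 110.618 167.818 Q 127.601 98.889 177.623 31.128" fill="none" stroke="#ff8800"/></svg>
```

1 u = 1 mm; y_m = 241.609 − y.

[1] `<polygon>` closed polygon, #ff8800→score S487 F1847: (215.125,188.616) → (19.333,141.559) → (87.454,21.804) → (46.676,72.267) → (215.125,188.616) (closed)

[2] `<path>` regular polygon, #ff8800→score S487 F1847: (89.552,10.607) → (77.988,17.061) → (77.795,30.303) → (89.166,37.091) → (100.730,30.637) → (100.923,17.395) → (89.552,10.607) (closed)

[3] `<path>` quadratic bezier, #ff8800→score S487 F1847: (110.618,73.791) → (125.611,119.614) → (147.946,165.177) → (177.623,210.481)

; LightBurn 1.7.01
; GRBL device profile, absolute coords
G21
G90
G0 X215.125 Y188.616
M3 S487
G1 X19.333 Y141.559 F1847
G1 X87.454 Y21.804
G1 X46.676 Y72.267
G1 X215.125 Y188.616
M5
G0 X89.552 Y10.607
M3 S487
G1 X77.988 Y17.061 F1847
G1 X77.795 Y30.303
G1 X89.166 Y37.091
G1 X100.730 Y30.637
G1 X100.923 Y17.395
G1 X89.552 Y10.607
M5
G0 X110.618 Y73.791
M3 S487
G1 X125.611 Y119.614 F1847
G1 X147.946 Y165.177
G1 X177.623 Y210.481
M5
G0 X0.000 Y0.000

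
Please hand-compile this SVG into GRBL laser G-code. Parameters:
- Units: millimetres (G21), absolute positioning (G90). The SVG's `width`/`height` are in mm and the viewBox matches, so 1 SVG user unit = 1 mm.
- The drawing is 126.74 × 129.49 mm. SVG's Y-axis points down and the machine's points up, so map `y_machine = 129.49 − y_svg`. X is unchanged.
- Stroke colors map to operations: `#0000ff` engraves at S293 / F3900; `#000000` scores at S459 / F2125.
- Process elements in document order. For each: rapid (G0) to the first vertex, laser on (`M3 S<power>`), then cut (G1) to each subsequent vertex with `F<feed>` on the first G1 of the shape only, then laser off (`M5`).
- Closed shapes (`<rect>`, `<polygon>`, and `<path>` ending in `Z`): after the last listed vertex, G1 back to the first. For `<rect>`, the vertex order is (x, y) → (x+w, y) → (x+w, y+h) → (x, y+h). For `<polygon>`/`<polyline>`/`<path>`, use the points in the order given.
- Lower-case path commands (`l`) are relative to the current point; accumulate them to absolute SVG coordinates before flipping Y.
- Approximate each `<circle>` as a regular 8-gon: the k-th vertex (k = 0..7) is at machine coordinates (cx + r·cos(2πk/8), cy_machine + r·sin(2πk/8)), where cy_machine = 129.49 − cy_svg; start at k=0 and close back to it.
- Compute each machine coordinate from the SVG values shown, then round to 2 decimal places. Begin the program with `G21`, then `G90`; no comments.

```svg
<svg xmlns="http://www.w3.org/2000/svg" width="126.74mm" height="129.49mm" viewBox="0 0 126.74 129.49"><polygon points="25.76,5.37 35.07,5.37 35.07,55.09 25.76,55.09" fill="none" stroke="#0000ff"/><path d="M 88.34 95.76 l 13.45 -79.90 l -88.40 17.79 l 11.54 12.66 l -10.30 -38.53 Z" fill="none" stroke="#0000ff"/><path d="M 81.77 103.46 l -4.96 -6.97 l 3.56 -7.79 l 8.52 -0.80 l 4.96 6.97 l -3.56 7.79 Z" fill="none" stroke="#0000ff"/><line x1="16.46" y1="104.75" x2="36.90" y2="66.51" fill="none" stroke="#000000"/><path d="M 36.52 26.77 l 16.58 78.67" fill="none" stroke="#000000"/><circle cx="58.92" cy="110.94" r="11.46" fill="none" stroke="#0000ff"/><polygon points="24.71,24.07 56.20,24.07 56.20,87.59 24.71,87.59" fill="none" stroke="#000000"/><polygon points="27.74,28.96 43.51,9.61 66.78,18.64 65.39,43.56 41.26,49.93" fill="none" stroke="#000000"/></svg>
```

G21
G90
G0 X25.76 Y124.12
M3 S293
G1 X35.07 Y124.12 F3900
G1 X35.07 Y74.40
G1 X25.76 Y74.40
G1 X25.76 Y124.12
M5
G0 X88.34 Y33.73
M3 S293
G1 X101.79 Y113.63 F3900
G1 X13.39 Y95.84
G1 X24.93 Y83.18
G1 X14.63 Y121.71
G1 X88.34 Y33.73
M5
G0 X81.77 Y26.03
M3 S293
G1 X76.81 Y33.00 F3900
G1 X80.37 Y40.79
G1 X88.89 Y41.59
G1 X93.85 Y34.62
G1 X90.29 Y26.83
G1 X81.77 Y26.03
M5
G0 X16.46 Y24.74
M3 S459
G1 X36.90 Y62.98 F2125
M5
G0 X36.52 Y102.72
M3 S459
G1 X53.10 Y24.05 F2125
M5
G0 X70.38 Y18.55
M3 S293
G1 X67.02 Y26.65 F3900
G1 X58.92 Y30.01
G1 X50.82 Y26.65
G1 X47.46 Y18.55
G1 X50.82 Y10.45
G1 X58.92 Y7.09
G1 X67.02 Y10.45
G1 X70.38 Y18.55
M5
G0 X24.71 Y105.42
M3 S459
G1 X56.20 Y105.42 F2125
G1 X56.20 Y41.90
G1 X24.71 Y41.90
G1 X24.71 Y105.42
M5
G0 X27.74 Y100.53
M3 S459
G1 X43.51 Y119.88 F2125
G1 X66.78 Y110.85
G1 X65.39 Y85.93
G1 X41.26 Y79.56
G1 X27.74 Y100.53
M5

viewBox `0 0 126.74 129.49` with mm width/height → 1 unit = 1 mm. Flip: y_m = 129.49 − y_svg.

**Shape 1** — `<polygon>` rectangle, stroke `#0000ff` → engrave (S293, F3900). Machine vertices: (25.76,124.12) → (35.07,124.12) → (35.07,74.40) → (25.76,74.40) → (25.76,124.12). Closed: final G1 returns to the first vertex.

**Shape 2** — `<path>` closed polygon, stroke `#0000ff` → engrave (S293, F3900). Machine vertices: (88.34,33.73) → (101.79,113.63) → (13.39,95.84) → (24.93,83.18) → (14.63,121.71) → (88.34,33.73). Closed: final G1 returns to the first vertex.

**Shape 3** — `<path>` regular polygon, stroke `#0000ff` → engrave (S293, F3900). Machine vertices: (81.77,26.03) → (76.81,33.00) → (80.37,40.79) → (88.89,41.59) → (93.85,34.62) → (90.29,26.83) → (81.77,26.03). Closed: final G1 returns to the first vertex.

**Shape 4** — `<line>` line segment, stroke `#000000` → score (S459, F2125). Machine vertices: (16.46,24.74) → (36.90,62.98). Open path.

**Shape 5** — `<path>` line segment, stroke `#000000` → score (S459, F2125). Machine vertices: (36.52,102.72) → (53.10,24.05). Open path.

**Shape 6** — `<circle>` circle, stroke `#0000ff` → engrave (S293, F3900). Machine vertices: (70.38,18.55) → (67.02,26.65) → (58.92,30.01) → (50.82,26.65) → (47.46,18.55) → (50.82,10.45) → (58.92,7.09) → (67.02,10.45) → (70.38,18.55). Closed: final G1 returns to the first vertex.

**Shape 7** — `<polygon>` rectangle, stroke `#000000` → score (S459, F2125). Machine vertices: (24.71,105.42) → (56.20,105.42) → (56.20,41.90) → (24.71,41.90) → (24.71,105.42). Closed: final G1 returns to the first vertex.

**Shape 8** — `<polygon>` regular polygon, stroke `#000000` → score (S459, F2125). Machine vertices: (27.74,100.53) → (43.51,119.88) → (66.78,110.85) → (65.39,85.93) → (41.26,79.56) → (27.74,100.53). Closed: final G1 returns to the first vertex.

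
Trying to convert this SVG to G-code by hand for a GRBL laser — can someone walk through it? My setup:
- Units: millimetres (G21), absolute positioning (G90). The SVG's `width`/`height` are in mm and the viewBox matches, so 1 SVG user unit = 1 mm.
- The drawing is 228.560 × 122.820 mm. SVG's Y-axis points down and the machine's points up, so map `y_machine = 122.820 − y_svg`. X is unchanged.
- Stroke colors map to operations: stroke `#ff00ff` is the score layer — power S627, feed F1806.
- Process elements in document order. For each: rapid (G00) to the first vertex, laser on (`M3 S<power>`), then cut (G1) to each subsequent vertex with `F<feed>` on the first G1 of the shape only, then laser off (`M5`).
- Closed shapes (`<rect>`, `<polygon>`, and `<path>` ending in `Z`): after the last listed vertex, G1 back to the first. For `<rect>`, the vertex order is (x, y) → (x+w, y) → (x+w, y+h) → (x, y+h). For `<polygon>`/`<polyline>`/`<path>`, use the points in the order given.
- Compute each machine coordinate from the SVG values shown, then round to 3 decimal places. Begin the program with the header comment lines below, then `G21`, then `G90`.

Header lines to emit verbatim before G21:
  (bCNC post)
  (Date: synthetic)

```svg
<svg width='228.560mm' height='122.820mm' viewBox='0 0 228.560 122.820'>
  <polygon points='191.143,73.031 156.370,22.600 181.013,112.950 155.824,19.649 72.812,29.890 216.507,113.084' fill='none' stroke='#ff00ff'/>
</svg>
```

(bCNC post)
(Date: synthetic)
G21
G90
G00 X191.143 Y49.789
M3 S627
G1 X156.370 Y100.220 F1806
G1 X181.013 Y9.870
G1 X155.824 Y103.171
G1 X72.812 Y92.930
G1 X216.507 Y9.736
G1 X191.143 Y49.789
M5

1 u = 1 mm; y_m = 122.820 − y.

[1] `<polygon>` closed polygon, #ff00ff→score S627 F1806: (191.143,49.789) → (156.370,100.220) → (181.013,9.870) → (155.824,103.171) → (72.812,92.930) → (216.507,9.736) → (191.143,49.789) (closed)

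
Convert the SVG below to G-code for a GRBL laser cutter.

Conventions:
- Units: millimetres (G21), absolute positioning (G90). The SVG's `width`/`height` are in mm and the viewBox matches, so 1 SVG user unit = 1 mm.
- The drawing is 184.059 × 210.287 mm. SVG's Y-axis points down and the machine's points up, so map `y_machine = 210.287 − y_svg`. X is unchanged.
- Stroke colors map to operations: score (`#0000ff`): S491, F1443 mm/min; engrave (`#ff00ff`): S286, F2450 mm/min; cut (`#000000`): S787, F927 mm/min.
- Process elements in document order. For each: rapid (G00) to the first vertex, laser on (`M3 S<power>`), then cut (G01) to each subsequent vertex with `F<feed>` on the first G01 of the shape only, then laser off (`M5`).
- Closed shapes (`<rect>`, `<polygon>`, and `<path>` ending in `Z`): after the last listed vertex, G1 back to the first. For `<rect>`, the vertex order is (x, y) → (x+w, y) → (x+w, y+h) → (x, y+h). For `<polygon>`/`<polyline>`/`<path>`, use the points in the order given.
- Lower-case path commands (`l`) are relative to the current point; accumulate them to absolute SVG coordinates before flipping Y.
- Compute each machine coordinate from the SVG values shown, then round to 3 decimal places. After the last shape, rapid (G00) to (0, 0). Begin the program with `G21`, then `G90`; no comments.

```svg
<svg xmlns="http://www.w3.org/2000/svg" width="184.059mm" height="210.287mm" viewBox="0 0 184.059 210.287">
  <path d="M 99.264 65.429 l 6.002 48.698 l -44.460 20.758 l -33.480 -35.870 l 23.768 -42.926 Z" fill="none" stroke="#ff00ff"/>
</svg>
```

G21
G90
G00 X99.264 Y144.858
M3 S286
G01 X105.266 Y96.160 F2450
G01 X60.806 Y75.402
G01 X27.326 Y111.272
G01 X51.094 Y154.198
G01 X99.264 Y144.858
M5
G00 X0.000 Y0.000

Since the viewBox matches the mm dimensions, user units are millimetres directly. The only transform is the Y-flip y_m = 210.287 − y_svg.

Shape 1 is a regular polygon drawn with `<path>`. Its stroke #ff00ff means engrave at S286, F2450. After flipping Y the toolpath is (99.264,144.858) → (105.266,96.160) → (60.806,75.402) → (27.326,111.272) → (51.094,154.198) → (99.264,144.858), returning to the start.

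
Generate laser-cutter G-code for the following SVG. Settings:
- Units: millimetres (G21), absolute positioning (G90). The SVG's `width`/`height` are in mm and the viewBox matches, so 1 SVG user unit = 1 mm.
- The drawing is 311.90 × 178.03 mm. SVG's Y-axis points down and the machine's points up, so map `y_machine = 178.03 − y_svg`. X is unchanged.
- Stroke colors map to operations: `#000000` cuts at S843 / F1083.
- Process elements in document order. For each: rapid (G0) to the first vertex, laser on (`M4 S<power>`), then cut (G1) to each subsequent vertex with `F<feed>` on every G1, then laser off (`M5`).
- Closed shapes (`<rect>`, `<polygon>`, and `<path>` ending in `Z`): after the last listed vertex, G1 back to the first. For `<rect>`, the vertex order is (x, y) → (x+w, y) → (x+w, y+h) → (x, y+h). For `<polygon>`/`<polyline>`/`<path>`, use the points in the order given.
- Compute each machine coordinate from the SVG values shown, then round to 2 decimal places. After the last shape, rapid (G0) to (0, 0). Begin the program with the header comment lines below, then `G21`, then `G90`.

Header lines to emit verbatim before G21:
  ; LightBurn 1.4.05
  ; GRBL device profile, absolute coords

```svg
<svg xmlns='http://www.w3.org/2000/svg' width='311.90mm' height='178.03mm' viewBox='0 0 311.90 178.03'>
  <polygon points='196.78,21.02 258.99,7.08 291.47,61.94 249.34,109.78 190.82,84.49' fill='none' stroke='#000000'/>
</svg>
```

viewBox `0 0 311.90 178.03` with mm width/height → 1 unit = 1 mm. Flip: y_m = 178.03 − y_svg.

**Shape 1** — `<polygon>` regular polygon, stroke `#000000` → cut (S843, F1083). Machine vertices: (196.78,157.01) → (258.99,170.95) → (291.47,116.09) → (249.34,68.25) → (190.82,93.54) → (196.78,157.01). Closed: final G1 returns to the first vertex.

; LightBurn 1.4.05
; GRBL device profile, absolute coords
G21
G90
G0 X196.78 Y157.01
M4 S843
G1 X258.99 Y170.95 F1083
G1 X291.47 Y116.09 F1083
G1 X249.34 Y68.25 F1083
G1 X190.82 Y93.54 F1083
G1 X196.78 Y157.01 F1083
M5
G0 X0.00 Y0.00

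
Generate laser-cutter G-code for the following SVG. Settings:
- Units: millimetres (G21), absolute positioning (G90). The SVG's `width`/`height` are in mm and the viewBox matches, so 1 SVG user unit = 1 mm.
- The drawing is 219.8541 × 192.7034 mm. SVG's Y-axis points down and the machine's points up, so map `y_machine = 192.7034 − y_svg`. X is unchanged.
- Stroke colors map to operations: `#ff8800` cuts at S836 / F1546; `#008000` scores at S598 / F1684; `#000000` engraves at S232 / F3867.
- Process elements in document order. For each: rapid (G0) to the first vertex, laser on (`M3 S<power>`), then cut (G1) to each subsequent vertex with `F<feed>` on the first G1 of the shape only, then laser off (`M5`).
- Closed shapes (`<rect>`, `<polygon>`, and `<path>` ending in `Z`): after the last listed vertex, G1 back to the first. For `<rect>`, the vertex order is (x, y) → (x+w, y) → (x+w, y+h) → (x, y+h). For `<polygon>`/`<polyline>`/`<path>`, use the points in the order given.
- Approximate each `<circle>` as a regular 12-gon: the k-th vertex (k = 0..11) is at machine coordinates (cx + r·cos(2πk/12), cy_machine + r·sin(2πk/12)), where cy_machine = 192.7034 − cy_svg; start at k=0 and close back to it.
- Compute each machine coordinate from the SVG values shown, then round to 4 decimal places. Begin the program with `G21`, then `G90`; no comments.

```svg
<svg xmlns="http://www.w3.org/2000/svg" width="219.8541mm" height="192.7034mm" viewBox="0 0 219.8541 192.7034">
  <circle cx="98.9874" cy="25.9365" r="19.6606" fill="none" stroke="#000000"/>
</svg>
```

G21
G90
G0 X118.6480 Y166.7669
M3 S232
G1 X116.0140 Y176.5972 F3867
G1 X108.8177 Y183.7935
G1 X98.9874 Y186.4275
G1 X89.1571 Y183.7935
G1 X81.9608 Y176.5972
G1 X79.3268 Y166.7669
G1 X81.9608 Y156.9366
G1 X89.1571 Y149.7403
G1 X98.9874 Y147.1063
G1 X108.8177 Y149.7403
G1 X116.0140 Y156.9366
G1 X118.6480 Y166.7669
M5

Since the viewBox matches the mm dimensions, user units are millimetres directly. The only transform is the Y-flip y_m = 192.7034 − y_svg.

Shape 1 is a circle drawn with `<circle>`. Its stroke #000000 means engrave at S232, F3867. After flipping Y the toolpath is (118.6480,166.7669) → (116.0140,176.5972) → (108.8177,183.7935) → (98.9874,186.4275) → (89.1571,183.7935) → (81.9608,176.5972) → (79.3268,166.7669) → (81.9608,156.9366) → (89.1571,149.7403) → (98.9874,147.1063) → (108.8177,149.7403) → (116.0140,156.9366) → (118.6480,166.7669), returning to the start.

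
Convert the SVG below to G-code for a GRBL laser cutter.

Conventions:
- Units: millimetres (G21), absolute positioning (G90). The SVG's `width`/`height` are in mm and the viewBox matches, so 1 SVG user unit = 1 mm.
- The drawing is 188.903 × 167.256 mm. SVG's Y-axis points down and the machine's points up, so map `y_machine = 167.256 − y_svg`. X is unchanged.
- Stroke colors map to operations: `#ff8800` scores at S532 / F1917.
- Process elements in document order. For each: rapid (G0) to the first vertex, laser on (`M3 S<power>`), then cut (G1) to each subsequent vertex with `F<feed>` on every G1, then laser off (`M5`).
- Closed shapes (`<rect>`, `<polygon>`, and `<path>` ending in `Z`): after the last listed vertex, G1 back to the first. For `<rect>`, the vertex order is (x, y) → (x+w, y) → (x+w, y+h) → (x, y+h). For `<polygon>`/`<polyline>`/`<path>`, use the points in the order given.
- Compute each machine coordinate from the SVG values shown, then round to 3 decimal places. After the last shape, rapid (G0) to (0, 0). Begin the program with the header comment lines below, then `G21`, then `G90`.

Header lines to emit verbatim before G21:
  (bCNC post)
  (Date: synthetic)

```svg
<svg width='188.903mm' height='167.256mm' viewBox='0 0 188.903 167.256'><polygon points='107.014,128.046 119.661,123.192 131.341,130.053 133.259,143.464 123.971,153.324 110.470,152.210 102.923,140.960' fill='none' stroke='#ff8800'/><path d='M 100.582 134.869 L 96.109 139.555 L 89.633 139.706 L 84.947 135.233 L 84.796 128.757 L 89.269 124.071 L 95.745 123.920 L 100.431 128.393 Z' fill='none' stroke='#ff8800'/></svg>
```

Since the viewBox matches the mm dimensions, user units are millimetres directly. The only transform is the Y-flip y_m = 167.256 − y_svg.

Shape 1 is a regular polygon drawn with `<polygon>`. Its stroke #ff8800 means score at S532, F1917. After flipping Y the toolpath is (107.014,39.210) → (119.661,44.064) → (131.341,37.203) → (133.259,23.792) → (123.971,13.932) → (110.470,15.046) → (102.923,26.296) → (107.014,39.210), returning to the start.

Shape 2 is a regular polygon drawn with `<path>`. Its stroke #ff8800 means score at S532, F1917. After flipping Y the toolpath is (100.582,32.387) → (96.109,27.701) → (89.633,27.550) → (84.947,32.023) → (84.796,38.499) → (89.269,43.185) → (95.745,43.336) → (100.431,38.863) → (100.582,32.387), returning to the start.

(bCNC post)
(Date: synthetic)
G21
G90
G0 X107.014 Y39.210
M3 S532
G1 X119.661 Y44.064 F1917
G1 X131.341 Y37.203 F1917
G1 X133.259 Y23.792 F1917
G1 X123.971 Y13.932 F1917
G1 X110.470 Y15.046 F1917
G1 X102.923 Y26.296 F1917
G1 X107.014 Y39.210 F1917
M5
G0 X100.582 Y32.387
M3 S532
G1 X96.109 Y27.701 F1917
G1 X89.633 Y27.550 F1917
G1 X84.947 Y32.023 F1917
G1 X84.796 Y38.499 F1917
G1 X89.269 Y43.185 F1917
G1 X95.745 Y43.336 F1917
G1 X100.431 Y38.863 F1917
G1 X100.582 Y32.387 F1917
M5
G0 X0.000 Y0.000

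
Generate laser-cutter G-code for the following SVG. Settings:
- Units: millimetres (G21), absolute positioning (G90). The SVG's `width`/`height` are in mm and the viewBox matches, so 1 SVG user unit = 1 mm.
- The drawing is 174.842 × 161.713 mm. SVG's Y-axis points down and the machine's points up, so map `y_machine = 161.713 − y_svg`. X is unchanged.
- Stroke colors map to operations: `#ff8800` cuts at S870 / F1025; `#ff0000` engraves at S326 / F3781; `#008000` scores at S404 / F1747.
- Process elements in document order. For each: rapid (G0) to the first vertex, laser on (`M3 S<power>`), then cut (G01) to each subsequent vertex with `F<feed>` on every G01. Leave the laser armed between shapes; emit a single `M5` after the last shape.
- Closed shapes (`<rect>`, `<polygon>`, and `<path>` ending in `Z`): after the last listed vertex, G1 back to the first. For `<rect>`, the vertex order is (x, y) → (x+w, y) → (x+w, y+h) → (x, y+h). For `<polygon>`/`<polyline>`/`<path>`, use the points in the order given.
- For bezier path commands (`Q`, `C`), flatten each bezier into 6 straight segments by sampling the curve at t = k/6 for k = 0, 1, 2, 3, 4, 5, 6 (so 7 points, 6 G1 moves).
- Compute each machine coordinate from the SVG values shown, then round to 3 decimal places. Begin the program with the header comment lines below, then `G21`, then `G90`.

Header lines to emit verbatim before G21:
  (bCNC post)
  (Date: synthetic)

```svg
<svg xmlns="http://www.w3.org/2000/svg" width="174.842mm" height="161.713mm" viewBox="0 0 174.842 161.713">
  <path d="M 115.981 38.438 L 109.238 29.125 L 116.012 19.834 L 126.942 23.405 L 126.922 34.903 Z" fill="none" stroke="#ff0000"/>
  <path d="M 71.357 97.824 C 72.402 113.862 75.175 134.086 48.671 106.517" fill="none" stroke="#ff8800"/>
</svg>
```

Since the viewBox matches the mm dimensions, user units are millimetres directly. The only transform is the Y-flip y_m = 161.713 − y_svg.

Shape 1 is a regular polygon drawn with `<path>`. Its stroke #ff0000 means engrave at S326, F3781. After flipping Y the toolpath is (115.981,123.275) → (109.238,132.588) → (116.012,141.879) → (126.942,138.308) → (126.922,126.810) → (115.981,123.275), returning to the start.

Shape 2 is a cubic bezier drawn with `<path>`. Its stroke #ff8800 means cut at S870, F1025. After flipping Y the toolpath is (71.357,63.889) → (71.880,55.762) → (71.830,48.381) → (70.345,43.190) → (66.564,41.633) → (59.627,45.154) → (48.671,55.196).

(bCNC post)
(Date: synthetic)
G21
G90
G0 X115.981 Y123.275
M3 S326
G01 X109.238 Y132.588 F3781
G01 X116.012 Y141.879 F3781
G01 X126.942 Y138.308 F3781
G01 X126.922 Y126.810 F3781
G01 X115.981 Y123.275 F3781
G0 X71.357 Y63.889
M3 S870
G01 X71.880 Y55.762 F1025
G01 X71.830 Y48.381 F1025
G01 X70.345 Y43.190 F1025
G01 X66.564 Y41.633 F1025
G01 X59.627 Y45.154 F1025
G01 X48.671 Y55.196 F1025
M5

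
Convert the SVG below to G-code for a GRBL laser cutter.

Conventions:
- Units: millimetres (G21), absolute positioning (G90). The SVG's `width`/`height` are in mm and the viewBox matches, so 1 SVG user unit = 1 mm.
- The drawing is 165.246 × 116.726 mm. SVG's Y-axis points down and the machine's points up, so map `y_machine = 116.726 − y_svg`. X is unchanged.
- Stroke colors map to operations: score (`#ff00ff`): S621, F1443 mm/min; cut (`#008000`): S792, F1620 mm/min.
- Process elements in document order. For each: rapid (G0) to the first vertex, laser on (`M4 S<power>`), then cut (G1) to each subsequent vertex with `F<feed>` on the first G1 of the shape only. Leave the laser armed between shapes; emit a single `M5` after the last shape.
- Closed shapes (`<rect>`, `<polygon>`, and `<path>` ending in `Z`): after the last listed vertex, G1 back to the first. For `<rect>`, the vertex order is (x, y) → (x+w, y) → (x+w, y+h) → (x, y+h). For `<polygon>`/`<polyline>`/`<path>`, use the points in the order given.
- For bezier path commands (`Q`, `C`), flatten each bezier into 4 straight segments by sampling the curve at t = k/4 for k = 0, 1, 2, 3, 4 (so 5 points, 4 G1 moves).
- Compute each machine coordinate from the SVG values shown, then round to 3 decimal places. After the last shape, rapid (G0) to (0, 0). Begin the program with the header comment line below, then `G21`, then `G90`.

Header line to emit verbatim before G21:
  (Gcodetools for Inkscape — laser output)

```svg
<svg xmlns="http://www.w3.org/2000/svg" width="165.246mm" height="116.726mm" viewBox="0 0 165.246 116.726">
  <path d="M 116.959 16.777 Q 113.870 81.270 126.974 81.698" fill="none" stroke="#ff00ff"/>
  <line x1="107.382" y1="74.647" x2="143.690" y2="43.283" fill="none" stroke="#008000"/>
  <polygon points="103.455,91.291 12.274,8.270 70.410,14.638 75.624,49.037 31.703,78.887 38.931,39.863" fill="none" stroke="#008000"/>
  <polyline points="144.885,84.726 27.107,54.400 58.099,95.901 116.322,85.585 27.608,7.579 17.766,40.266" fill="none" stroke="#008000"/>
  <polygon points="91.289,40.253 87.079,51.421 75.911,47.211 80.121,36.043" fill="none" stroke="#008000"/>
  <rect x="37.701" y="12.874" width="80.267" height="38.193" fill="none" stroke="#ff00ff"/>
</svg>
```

(Gcodetools for Inkscape — laser output)
G21
G90
G0 X116.959 Y99.949
M4 S621
G1 X116.427 Y71.707 F1443
G1 X117.918 Y51.472
G1 X121.434 Y39.246
G1 X126.974 Y35.028
G0 X107.382 Y42.079
M4 S792
G1 X143.690 Y73.443 F1620
G0 X103.455 Y25.435
M4 S792
G1 X12.274 Y108.456 F1620
G1 X70.410 Y102.088
G1 X75.624 Y67.689
G1 X31.703 Y37.839
G1 X38.931 Y76.863
G1 X103.455 Y25.435
G0 X144.885 Y32.000
M4 S792
G1 X27.107 Y62.326 F1620
G1 X58.099 Y20.825
G1 X116.322 Y31.141
G1 X27.608 Y109.147
G1 X17.766 Y76.460
G0 X91.289 Y76.473
M4 S792
G1 X87.079 Y65.305 F1620
G1 X75.911 Y69.515
G1 X80.121 Y80.683
G1 X91.289 Y76.473
G0 X37.701 Y103.852
M4 S621
G1 X117.968 Y103.852 F1443
G1 X117.968 Y65.659
G1 X37.701 Y65.659
G1 X37.701 Y103.852
M5
G0 X0.000 Y0.000

1 u = 1 mm; y_m = 116.726 − y.

[1] `<path>` quadratic bezier, #ff00ff→score S621 F1443: (116.959,99.949) → (116.427,71.707) → (117.918,51.472) → (121.434,39.246) → (126.974,35.028)

[2] `<line>` line segment, #008000→cut S792 F1620: (107.382,42.079) → (143.690,73.443)

[3] `<polygon>` closed polygon, #008000→cut S792 F1620: (103.455,25.435) → (12.274,108.456) → (70.410,102.088) → (75.624,67.689) → (31.703,37.839) → (38.931,76.863) → (103.455,25.435) (closed)

[4] `<polyline>` open polyline, #008000→cut S792 F1620: (144.885,32.000) → (27.107,62.326) → (58.099,20.825) → (116.322,31.141) → (27.608,109.147) → (17.766,76.460)

[5] `<polygon>` regular polygon, #008000→cut S792 F1620: (91.289,76.473) → (87.079,65.305) → (75.911,69.515) → (80.121,80.683) → (91.289,76.473) (closed)

[6] `<rect>` rectangle, #ff00ff→score S621 F1443: (37.701,103.852) → (117.968,103.852) → (117.968,65.659) → (37.701,65.659) → (37.701,103.852) (closed)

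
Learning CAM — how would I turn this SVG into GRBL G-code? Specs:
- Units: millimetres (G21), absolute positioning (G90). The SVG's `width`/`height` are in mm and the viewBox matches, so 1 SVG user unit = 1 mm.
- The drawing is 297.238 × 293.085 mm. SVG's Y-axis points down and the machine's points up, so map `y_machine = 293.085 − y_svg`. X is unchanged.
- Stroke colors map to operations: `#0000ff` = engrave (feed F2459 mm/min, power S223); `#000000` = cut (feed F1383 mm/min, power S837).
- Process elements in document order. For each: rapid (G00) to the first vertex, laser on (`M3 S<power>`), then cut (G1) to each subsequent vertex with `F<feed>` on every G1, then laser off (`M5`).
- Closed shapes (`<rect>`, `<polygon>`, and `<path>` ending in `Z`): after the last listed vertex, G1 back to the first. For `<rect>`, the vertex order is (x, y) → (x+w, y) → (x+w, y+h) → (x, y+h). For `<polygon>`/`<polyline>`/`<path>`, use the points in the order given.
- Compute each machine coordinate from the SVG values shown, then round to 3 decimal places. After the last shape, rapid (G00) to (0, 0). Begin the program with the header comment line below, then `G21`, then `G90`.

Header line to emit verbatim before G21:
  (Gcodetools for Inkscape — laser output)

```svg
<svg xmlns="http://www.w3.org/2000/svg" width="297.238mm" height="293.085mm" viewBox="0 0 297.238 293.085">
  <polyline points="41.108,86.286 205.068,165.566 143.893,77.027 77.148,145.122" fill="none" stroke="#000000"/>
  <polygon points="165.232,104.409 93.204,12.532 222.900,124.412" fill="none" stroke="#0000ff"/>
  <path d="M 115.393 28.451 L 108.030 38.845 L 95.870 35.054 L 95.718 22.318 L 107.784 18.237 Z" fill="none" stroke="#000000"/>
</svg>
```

(Gcodetools for Inkscape — laser output)
G21
G90
G00 X41.108 Y206.799
M3 S837
G1 X205.068 Y127.519 F1383
G1 X143.893 Y216.058 F1383
G1 X77.148 Y147.963 F1383
M5
G00 X165.232 Y188.676
M3 S223
G1 X93.204 Y280.553 F2459
G1 X222.900 Y168.673 F2459
G1 X165.232 Y188.676 F2459
M5
G00 X115.393 Y264.634
M3 S837
G1 X108.030 Y254.240 F1383
G1 X95.870 Y258.031 F1383
G1 X95.718 Y270.767 F1383
G1 X107.784 Y274.848 F1383
G1 X115.393 Y264.634 F1383
M5
G00 X0.000 Y0.000

1 u = 1 mm; y_m = 293.085 − y.

[1] `<polyline>` open polyline, #000000→cut S837 F1383: (41.108,206.799) → (205.068,127.519) → (143.893,216.058) → (77.148,147.963)

[2] `<polygon>` closed polygon, #0000ff→engrave S223 F2459: (165.232,188.676) → (93.204,280.553) → (222.900,168.673) → (165.232,188.676) (closed)

[3] `<path>` regular polygon, #000000→cut S837 F1383: (115.393,264.634) → (108.030,254.240) → (95.870,258.031) → (95.718,270.767) → (107.784,274.848) → (115.393,264.634) (closed)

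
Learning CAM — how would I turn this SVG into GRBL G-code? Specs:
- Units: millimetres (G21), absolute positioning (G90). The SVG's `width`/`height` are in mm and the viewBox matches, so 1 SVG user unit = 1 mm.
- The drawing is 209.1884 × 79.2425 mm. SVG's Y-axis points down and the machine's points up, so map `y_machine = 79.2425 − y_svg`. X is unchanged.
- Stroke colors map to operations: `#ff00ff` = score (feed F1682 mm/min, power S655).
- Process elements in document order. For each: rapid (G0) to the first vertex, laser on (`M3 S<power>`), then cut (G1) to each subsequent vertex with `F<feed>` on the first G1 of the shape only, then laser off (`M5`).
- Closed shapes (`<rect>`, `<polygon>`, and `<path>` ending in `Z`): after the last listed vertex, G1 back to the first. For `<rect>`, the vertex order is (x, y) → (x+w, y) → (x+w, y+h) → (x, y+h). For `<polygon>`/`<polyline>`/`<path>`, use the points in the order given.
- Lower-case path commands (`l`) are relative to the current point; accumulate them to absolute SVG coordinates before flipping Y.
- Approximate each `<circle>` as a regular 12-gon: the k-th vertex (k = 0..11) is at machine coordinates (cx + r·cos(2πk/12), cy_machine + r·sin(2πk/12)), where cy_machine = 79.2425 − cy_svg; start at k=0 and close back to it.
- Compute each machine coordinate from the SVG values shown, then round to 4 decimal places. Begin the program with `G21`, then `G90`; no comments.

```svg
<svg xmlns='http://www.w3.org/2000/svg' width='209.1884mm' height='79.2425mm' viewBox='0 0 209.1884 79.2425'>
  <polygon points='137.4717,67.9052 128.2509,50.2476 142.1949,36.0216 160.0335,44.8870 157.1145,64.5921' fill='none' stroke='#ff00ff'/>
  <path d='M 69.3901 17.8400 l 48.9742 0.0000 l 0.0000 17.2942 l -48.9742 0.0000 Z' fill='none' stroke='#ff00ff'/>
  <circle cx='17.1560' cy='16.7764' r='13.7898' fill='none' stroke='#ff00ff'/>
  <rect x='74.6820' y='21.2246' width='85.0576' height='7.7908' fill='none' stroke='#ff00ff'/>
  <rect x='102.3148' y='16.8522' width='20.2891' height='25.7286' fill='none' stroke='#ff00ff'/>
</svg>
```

1 u = 1 mm; y_m = 79.2425 − y.

[1] `<polygon>` regular polygon, #ff00ff→score S655 F1682: (137.4717,11.3373) → (128.2509,28.9949) → (142.1949,43.2209) → (160.0335,34.3555) → (157.1145,14.6504) → (137.4717,11.3373) (closed)

[2] `<path>` rectangle, #ff00ff→score S655 F1682: (69.3901,61.4025) → (118.3643,61.4025) → (118.3643,44.1083) → (69.3901,44.1083) → (69.3901,61.4025) (closed)

[3] `<circle>` circle, #ff00ff→score S655 F1682: (30.9458,62.4661) → (29.0983,69.3610) → (24.0509,74.4084) → (17.1560,76.2559) → (10.2611,74.4084) → (5.2137,69.3610) → (3.3662,62.4661) → (5.2137,55.5712) → (10.2611,50.5238) → (17.1560,48.6763) → (24.0509,50.5238) → (29.0983,55.5712) → (30.9458,62.4661) (closed)

[4] `<rect>` rectangle, #ff00ff→score S655 F1682: (74.6820,58.0179) → (159.7396,58.0179) → (159.7396,50.2271) → (74.6820,50.2271) → (74.6820,58.0179) (closed)

[5] `<rect>` rectangle, #ff00ff→score S655 F1682: (102.3148,62.3903) → (122.6039,62.3903) → (122.6039,36.6617) → (102.3148,36.6617) → (102.3148,62.3903) (closed)

G21
G90
G0 X137.4717 Y11.3373
M3 S655
G1 X128.2509 Y28.9949 F1682
G1 X142.1949 Y43.2209
G1 X160.0335 Y34.3555
G1 X157.1145 Y14.6504
G1 X137.4717 Y11.3373
M5
G0 X69.3901 Y61.4025
M3 S655
G1 X118.3643 Y61.4025 F1682
G1 X118.3643 Y44.1083
G1 X69.3901 Y44.1083
G1 X69.3901 Y61.4025
M5
G0 X30.9458 Y62.4661
M3 S655
G1 X29.0983 Y69.3610 F1682
G1 X24.0509 Y74.4084
G1 X17.1560 Y76.2559
G1 X10.2611 Y74.4084
G1 X5.2137 Y69.3610
G1 X3.3662 Y62.4661
G1 X5.2137 Y55.5712
G1 X10.2611 Y50.5238
G1 X17.1560 Y48.6763
G1 X24.0509 Y50.5238
G1 X29.0983 Y55.5712
G1 X30.9458 Y62.4661
M5
G0 X74.6820 Y58.0179
M3 S655
G1 X159.7396 Y58.0179 F1682
G1 X159.7396 Y50.2271
G1 X74.6820 Y50.2271
G1 X74.6820 Y58.0179
M5
G0 X102.3148 Y62.3903
M3 S655
G1 X122.6039 Y62.3903 F1682
G1 X122.6039 Y36.6617
G1 X102.3148 Y36.6617
G1 X102.3148 Y62.3903
M5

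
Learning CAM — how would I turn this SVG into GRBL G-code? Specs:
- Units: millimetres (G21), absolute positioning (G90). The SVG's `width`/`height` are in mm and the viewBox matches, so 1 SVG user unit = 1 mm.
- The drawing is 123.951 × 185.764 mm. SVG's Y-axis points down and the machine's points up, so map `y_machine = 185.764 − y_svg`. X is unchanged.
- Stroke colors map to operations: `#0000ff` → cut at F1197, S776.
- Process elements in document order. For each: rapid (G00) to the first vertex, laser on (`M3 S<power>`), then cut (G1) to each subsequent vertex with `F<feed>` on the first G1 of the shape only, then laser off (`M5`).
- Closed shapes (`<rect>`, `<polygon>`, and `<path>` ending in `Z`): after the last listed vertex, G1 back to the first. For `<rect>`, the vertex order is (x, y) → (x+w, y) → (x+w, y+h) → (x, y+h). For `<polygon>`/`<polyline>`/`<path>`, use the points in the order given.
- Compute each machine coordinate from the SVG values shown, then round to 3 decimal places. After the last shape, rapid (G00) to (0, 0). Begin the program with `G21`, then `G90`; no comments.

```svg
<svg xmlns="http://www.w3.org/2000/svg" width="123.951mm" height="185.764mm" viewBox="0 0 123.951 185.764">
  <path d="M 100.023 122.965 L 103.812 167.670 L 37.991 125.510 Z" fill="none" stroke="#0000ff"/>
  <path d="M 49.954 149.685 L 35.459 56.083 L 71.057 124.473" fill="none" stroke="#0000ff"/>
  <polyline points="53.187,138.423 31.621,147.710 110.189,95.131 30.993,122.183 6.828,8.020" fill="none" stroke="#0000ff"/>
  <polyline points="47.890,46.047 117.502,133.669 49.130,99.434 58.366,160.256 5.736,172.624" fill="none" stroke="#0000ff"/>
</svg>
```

viewBox `0 0 123.951 185.764` with mm width/height → 1 unit = 1 mm. Flip: y_m = 185.764 − y_svg.

**Shape 1** — `<path>` closed polygon, stroke `#0000ff` → cut (S776, F1197). Machine vertices: (100.023,62.799) → (103.812,18.094) → (37.991,60.254) → (100.023,62.799). Closed: final G1 returns to the first vertex.

**Shape 2** — `<path>` open polyline, stroke `#0000ff` → cut (S776, F1197). Machine vertices: (49.954,36.079) → (35.459,129.681) → (71.057,61.291). Open path.

**Shape 3** — `<polyline>` open polyline, stroke `#0000ff` → cut (S776, F1197). Machine vertices: (53.187,47.341) → (31.621,38.054) → (110.189,90.633) → (30.993,63.581) → (6.828,177.744). Open path.

**Shape 4** — `<polyline>` open polyline, stroke `#0000ff` → cut (S776, F1197). Machine vertices: (47.890,139.717) → (117.502,52.095) → (49.130,86.330) → (58.366,25.508) → (5.736,13.140). Open path.

G21
G90
G00 X100.023 Y62.799
M3 S776
G1 X103.812 Y18.094 F1197
G1 X37.991 Y60.254
G1 X100.023 Y62.799
M5
G00 X49.954 Y36.079
M3 S776
G1 X35.459 Y129.681 F1197
G1 X71.057 Y61.291
M5
G00 X53.187 Y47.341
M3 S776
G1 X31.621 Y38.054 F1197
G1 X110.189 Y90.633
G1 X30.993 Y63.581
G1 X6.828 Y177.744
M5
G00 X47.890 Y139.717
M3 S776
G1 X117.502 Y52.095 F1197
G1 X49.130 Y86.330
G1 X58.366 Y25.508
G1 X5.736 Y13.140
M5
G00 X0.000 Y0.000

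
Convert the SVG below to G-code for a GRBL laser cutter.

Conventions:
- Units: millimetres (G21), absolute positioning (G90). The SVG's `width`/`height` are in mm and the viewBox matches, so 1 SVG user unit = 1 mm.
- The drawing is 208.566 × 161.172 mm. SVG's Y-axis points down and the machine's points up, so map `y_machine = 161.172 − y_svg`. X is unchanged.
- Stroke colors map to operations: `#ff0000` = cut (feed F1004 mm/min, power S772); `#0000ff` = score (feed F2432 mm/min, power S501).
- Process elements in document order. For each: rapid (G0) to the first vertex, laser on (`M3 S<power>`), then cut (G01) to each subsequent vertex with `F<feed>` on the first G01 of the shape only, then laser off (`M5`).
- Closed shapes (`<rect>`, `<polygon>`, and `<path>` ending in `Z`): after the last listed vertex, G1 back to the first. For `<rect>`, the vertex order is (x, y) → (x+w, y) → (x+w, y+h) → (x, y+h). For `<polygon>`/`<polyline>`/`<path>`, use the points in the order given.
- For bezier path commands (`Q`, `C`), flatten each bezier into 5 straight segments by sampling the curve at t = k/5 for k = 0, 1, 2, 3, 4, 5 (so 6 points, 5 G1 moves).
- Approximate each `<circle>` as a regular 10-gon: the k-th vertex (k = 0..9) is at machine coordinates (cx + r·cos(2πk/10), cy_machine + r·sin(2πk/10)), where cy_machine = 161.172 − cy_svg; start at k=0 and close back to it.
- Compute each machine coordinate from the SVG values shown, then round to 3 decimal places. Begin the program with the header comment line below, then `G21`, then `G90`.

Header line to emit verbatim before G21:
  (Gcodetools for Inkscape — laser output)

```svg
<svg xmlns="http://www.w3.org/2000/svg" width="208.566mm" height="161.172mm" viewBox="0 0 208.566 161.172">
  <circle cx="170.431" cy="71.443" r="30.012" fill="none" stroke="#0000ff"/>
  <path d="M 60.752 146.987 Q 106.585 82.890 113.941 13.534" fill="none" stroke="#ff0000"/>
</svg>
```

(Gcodetools for Inkscape — laser output)
G21
G90
G0 X200.443 Y89.729
M3 S501
G01 X194.711 Y107.370 F2432
G01 X179.705 Y118.272
G01 X161.157 Y118.272
G01 X146.151 Y107.370
G01 X140.419 Y89.729
G01 X146.151 Y72.088
G01 X161.157 Y61.186
G01 X179.705 Y61.186
G01 X194.711 Y72.088
G01 X200.443 Y89.729
M5
G0 X60.752 Y14.185
M3 S772
G01 X77.546 Y40.034 F1004
G01 X91.262 Y66.304
G01 X101.900 Y92.995
G01 X109.460 Y120.106
G01 X113.941 Y147.638
M5

Since the viewBox matches the mm dimensions, user units are millimetres directly. The only transform is the Y-flip y_m = 161.172 − y_svg.

Shape 1 is a circle drawn with `<circle>`. Its stroke #0000ff means score at S501, F2432. After flipping Y the toolpath is (200.443,89.729) → (194.711,107.370) → (179.705,118.272) → (161.157,118.272) → (146.151,107.370) → (140.419,89.729) → (146.151,72.088) → (161.157,61.186) → (179.705,61.186) → (194.711,72.088) → (200.443,89.729), returning to the start.

Shape 2 is a quadratic bezier drawn with `<path>`. Its stroke #ff0000 means cut at S772, F1004. After flipping Y the toolpath is (60.752,14.185) → (77.546,40.034) → (91.262,66.304) → (101.900,92.995) → (109.460,120.106) → (113.941,147.638).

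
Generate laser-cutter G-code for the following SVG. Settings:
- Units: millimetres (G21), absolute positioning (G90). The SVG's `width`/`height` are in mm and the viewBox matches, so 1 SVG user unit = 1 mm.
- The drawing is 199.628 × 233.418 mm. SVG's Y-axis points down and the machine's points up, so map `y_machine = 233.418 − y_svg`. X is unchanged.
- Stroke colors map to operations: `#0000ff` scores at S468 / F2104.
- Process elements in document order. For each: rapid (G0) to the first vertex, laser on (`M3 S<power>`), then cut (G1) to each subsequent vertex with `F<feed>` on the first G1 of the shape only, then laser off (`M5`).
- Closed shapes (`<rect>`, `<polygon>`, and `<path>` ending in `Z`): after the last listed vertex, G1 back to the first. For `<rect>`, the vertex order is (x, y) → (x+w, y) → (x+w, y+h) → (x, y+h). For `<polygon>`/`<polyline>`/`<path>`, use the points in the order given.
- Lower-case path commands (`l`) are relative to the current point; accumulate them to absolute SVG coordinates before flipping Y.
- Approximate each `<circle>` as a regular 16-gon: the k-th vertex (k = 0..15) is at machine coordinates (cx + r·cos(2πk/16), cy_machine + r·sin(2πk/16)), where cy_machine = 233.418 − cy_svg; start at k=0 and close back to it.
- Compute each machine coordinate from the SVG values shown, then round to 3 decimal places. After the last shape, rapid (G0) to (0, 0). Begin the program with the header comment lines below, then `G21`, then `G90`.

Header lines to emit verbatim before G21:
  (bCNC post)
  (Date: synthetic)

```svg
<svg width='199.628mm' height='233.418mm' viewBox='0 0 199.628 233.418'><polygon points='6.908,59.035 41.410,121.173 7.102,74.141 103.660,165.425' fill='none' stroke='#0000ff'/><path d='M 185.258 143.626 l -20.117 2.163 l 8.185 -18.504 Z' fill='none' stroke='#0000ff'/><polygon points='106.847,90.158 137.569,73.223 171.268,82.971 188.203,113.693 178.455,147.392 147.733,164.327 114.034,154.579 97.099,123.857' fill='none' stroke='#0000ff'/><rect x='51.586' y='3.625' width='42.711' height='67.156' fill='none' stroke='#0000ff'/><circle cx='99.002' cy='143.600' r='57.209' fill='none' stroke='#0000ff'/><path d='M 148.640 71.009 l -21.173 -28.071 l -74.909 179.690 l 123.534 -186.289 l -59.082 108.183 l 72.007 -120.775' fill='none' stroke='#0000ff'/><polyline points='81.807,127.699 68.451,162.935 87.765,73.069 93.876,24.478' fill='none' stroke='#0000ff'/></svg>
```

(bCNC post)
(Date: synthetic)
G21
G90
G0 X6.908 Y174.383
M3 S468
G1 X41.410 Y112.245 F2104
G1 X7.102 Y159.277
G1 X103.660 Y67.993
G1 X6.908 Y174.383
M5
G0 X185.258 Y89.792
M3 S468
G1 X165.141 Y87.629 F2104
G1 X173.326 Y106.133
G1 X185.258 Y89.792
M5
G0 X106.847 Y143.260
M3 S468
G1 X137.569 Y160.195 F2104
G1 X171.268 Y150.447
G1 X188.203 Y119.725
G1 X178.455 Y86.026
G1 X147.733 Y69.091
G1 X114.034 Y78.839
G1 X97.099 Y109.561
G1 X106.847 Y143.260
M5
G0 X51.586 Y229.793
M3 S468
G1 X94.297 Y229.793 F2104
G1 X94.297 Y162.637
G1 X51.586 Y162.637
G1 X51.586 Y229.793
M5
G0 X156.211 Y89.818
M3 S468
G1 X151.856 Y111.711 F2104
G1 X139.455 Y130.271
G1 X120.895 Y142.672
G1 X99.002 Y147.027
G1 X77.109 Y142.672
G1 X58.549 Y130.271
G1 X46.148 Y111.711
G1 X41.793 Y89.818
G1 X46.148 Y67.925
G1 X58.549 Y49.365
G1 X77.109 Y36.964
G1 X99.002 Y32.609
G1 X120.895 Y36.964
G1 X139.455 Y49.365
G1 X151.856 Y67.925
G1 X156.211 Y89.818
M5
G0 X148.640 Y162.409
M3 S468
G1 X127.467 Y190.480 F2104
G1 X52.558 Y10.790
G1 X176.092 Y197.079
G1 X117.010 Y88.896
G1 X189.017 Y209.671
M5
G0 X81.807 Y105.719
M3 S468
G1 X68.451 Y70.483 F2104
G1 X87.765 Y160.349
G1 X93.876 Y208.940
M5
G0 X0.000 Y0.000

1 u = 1 mm; y_m = 233.418 − y.

[1] `<polygon>` closed polygon, #0000ff→score S468 F2104: (6.908,174.383) → (41.410,112.245) → (7.102,159.277) → (103.660,67.993) → (6.908,174.383) (closed)

[2] `<path>` regular polygon, #0000ff→score S468 F2104: (185.258,89.792) → (165.141,87.629) → (173.326,106.133) → (185.258,89.792) (closed)

[3] `<polygon>` regular polygon, #0000ff→score S468 F2104: (106.847,143.260) → (137.569,160.195) → (171.268,150.447) → (188.203,119.725) → (178.455,86.026) → (147.733,69.091) → (114.034,78.839) → (97.099,109.561) → (106.847,143.260) (closed)

[4] `<rect>` rectangle, #0000ff→score S468 F2104: (51.586,229.793) → (94.297,229.793) → (94.297,162.637) → (51.586,162.637) → (51.586,229.793) (closed)

[5] `<circle>` circle, #0000ff→score S468 F2104: (156.211,89.818) → (151.856,111.711) → (139.455,130.271) → (120.895,142.672) → (99.002,147.027) → (77.109,142.672) → (58.549,130.271) → (46.148,111.711) → (41.793,89.818) → (46.148,67.925) → (58.549,49.365) → (77.109,36.964) → (99.002,32.609) → (120.895,36.964) → (139.455,49.365) → (151.856,67.925) → (156.211,89.818) (closed)

[6] `<path>` open polyline, #0000ff→score S468 F2104: (148.640,162.409) → (127.467,190.480) → (52.558,10.790) → (176.092,197.079) → (117.010,88.896) → (189.017,209.671)

[7] `<polyline>` open polyline, #0000ff→score S468 F2104: (81.807,105.719) → (68.451,70.483) → (87.765,160.349) → (93.876,208.940)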